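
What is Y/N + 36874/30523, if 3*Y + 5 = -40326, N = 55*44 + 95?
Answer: -952808783/230296035 ≈ -4.1373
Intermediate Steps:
N = 2515 (N = 2420 + 95 = 2515)
Y = -40331/3 (Y = -5/3 + (1/3)*(-40326) = -5/3 - 13442 = -40331/3 ≈ -13444.)
Y/N + 36874/30523 = -40331/3/2515 + 36874/30523 = -40331/3*1/2515 + 36874*(1/30523) = -40331/7545 + 36874/30523 = -952808783/230296035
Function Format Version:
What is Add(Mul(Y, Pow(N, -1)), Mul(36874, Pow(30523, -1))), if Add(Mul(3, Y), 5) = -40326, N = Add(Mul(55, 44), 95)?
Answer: Rational(-952808783, 230296035) ≈ -4.1373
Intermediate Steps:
N = 2515 (N = Add(2420, 95) = 2515)
Y = Rational(-40331, 3) (Y = Add(Rational(-5, 3), Mul(Rational(1, 3), -40326)) = Add(Rational(-5, 3), -13442) = Rational(-40331, 3) ≈ -13444.)
Add(Mul(Y, Pow(N, -1)), Mul(36874, Pow(30523, -1))) = Add(Mul(Rational(-40331, 3), Pow(2515, -1)), Mul(36874, Pow(30523, -1))) = Add(Mul(Rational(-40331, 3), Rational(1, 2515)), Mul(36874, Rational(1, 30523))) = Add(Rational(-40331, 7545), Rational(36874, 30523)) = Rational(-952808783, 230296035)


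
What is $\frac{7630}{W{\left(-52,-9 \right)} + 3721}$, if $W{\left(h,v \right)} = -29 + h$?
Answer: $\frac{109}{52} \approx 2.0962$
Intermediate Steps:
$\frac{7630}{W{\left(-52,-9 \right)} + 3721} = \frac{7630}{\left(-29 - 52\right) + 3721} = \frac{7630}{-81 + 3721} = \frac{7630}{3640} = 7630 \cdot \frac{1}{3640} = \frac{109}{52}$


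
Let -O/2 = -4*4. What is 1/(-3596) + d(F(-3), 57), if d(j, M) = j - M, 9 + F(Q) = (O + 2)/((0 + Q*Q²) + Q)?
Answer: -3621187/53940 ≈ -67.134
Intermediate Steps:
O = 32 (O = -(-8)*4 = -2*(-16) = 32)
F(Q) = -9 + 34/(Q + Q³) (F(Q) = -9 + (32 + 2)/((0 + Q*Q²) + Q) = -9 + 34/((0 + Q³) + Q) = -9 + 34/(Q³ + Q) = -9 + 34/(Q + Q³))
1/(-3596) + d(F(-3), 57) = 1/(-3596) + ((34 - 9*(-3) - 9*(-3)³)/(-3 + (-3)³) - 1*57) = -1/3596 + ((34 + 27 - 9*(-27))/(-3 - 27) - 57) = -1/3596 + ((34 + 27 + 243)/(-30) - 57) = -1/3596 + (-1/30*304 - 57) = -1/3596 + (-152/15 - 57) = -1/3596 - 1007/15 = -3621187/53940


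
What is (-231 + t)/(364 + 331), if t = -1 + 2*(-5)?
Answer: -242/695 ≈ -0.34820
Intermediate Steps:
t = -11 (t = -1 - 10 = -11)
(-231 + t)/(364 + 331) = (-231 - 11)/(364 + 331) = -242/695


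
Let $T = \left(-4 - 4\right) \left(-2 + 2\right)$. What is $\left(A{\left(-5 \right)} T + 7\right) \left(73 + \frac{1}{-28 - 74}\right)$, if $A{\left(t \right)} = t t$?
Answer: $\frac{52115}{102} \approx 510.93$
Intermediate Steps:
$T = 0$ ($T = \left(-8\right) 0 = 0$)
$A{\left(t \right)} = t^{2}$
$\left(A{\left(-5 \right)} T + 7\right) \left(73 + \frac{1}{-28 - 74}\right) = \left(\left(-5\right)^{2} \cdot 0 + 7\right) \left(73 + \frac{1}{-28 - 74}\right) = \left(25 \cdot 0 + 7\right) \left(73 + \frac{1}{-102}\right) = \left(0 + 7\right) \left(73 - \frac{1}{102}\right) = 7 \cdot \frac{7445}{102} = \frac{52115}{102}$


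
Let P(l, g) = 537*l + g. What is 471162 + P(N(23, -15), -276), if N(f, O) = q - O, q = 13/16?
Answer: 7670037/16 ≈ 4.7938e+5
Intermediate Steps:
q = 13/16 (q = 13*(1/16) = 13/16 ≈ 0.81250)
N(f, O) = 13/16 - O
P(l, g) = g + 537*l
471162 + P(N(23, -15), -276) = 471162 + (-276 + 537*(13/16 - 1*(-15))) = 471162 + (-276 + 537*(13/16 + 15)) = 471162 + (-276 + 537*(253/16)) = 471162 + (-276 + 135861/16) = 471162 + 131445/16 = 7670037/16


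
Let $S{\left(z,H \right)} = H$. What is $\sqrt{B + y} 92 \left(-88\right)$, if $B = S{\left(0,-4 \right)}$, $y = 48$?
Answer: $- 16192 \sqrt{11} \approx -53703.0$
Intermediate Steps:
$B = -4$
$\sqrt{B + y} 92 \left(-88\right) = \sqrt{-4 + 48} \cdot 92 \left(-88\right) = \sqrt{44} \cdot 92 \left(-88\right) = 2 \sqrt{11} \cdot 92 \left(-88\right) = 184 \sqrt{11} \left(-88\right) = - 16192 \sqrt{11}$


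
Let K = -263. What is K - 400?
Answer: -663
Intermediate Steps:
K - 400 = -263 - 400 = -663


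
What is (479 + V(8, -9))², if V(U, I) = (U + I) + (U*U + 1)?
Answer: 294849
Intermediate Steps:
V(U, I) = 1 + I + U + U² (V(U, I) = (I + U) + (U² + 1) = (I + U) + (1 + U²) = 1 + I + U + U²)
(479 + V(8, -9))² = (479 + (1 - 9 + 8 + 8²))² = (479 + (1 - 9 + 8 + 64))² = (479 + 64)² = 543² = 294849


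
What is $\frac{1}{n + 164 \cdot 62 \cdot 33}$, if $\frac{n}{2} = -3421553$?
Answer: $- \frac{1}{6507562} \approx -1.5367 \cdot 10^{-7}$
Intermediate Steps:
$n = -6843106$ ($n = 2 \left(-3421553\right) = -6843106$)
$\frac{1}{n + 164 \cdot 62 \cdot 33} = \frac{1}{-6843106 + 164 \cdot 62 \cdot 33} = \frac{1}{-6843106 + 10168 \cdot 33} = \frac{1}{-6843106 + 335544} = \frac{1}{-6507562} = - \frac{1}{6507562}$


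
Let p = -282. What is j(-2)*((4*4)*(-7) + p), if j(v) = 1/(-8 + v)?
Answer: 197/5 ≈ 39.400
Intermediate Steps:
j(-2)*((4*4)*(-7) + p) = ((4*4)*(-7) - 282)/(-8 - 2) = (16*(-7) - 282)/(-10) = -(-112 - 282)/10 = -⅒*(-394) = 197/5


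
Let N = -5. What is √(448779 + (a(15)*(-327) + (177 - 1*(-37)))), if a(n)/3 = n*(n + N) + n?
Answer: 2*√71782 ≈ 535.84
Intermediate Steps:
a(n) = 3*n + 3*n*(-5 + n) (a(n) = 3*(n*(n - 5) + n) = 3*(n*(-5 + n) + n) = 3*(n + n*(-5 + n)) = 3*n + 3*n*(-5 + n))
√(448779 + (a(15)*(-327) + (177 - 1*(-37)))) = √(448779 + ((3*15*(-4 + 15))*(-327) + (177 - 1*(-37)))) = √(448779 + ((3*15*11)*(-327) + (177 + 37))) = √(448779 + (495*(-327) + 214)) = √(448779 + (-161865 + 214)) = √(448779 - 161651) = √287128 = 2*√71782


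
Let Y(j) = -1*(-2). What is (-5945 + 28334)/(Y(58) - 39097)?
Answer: -22389/39095 ≈ -0.57268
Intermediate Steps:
Y(j) = 2
(-5945 + 28334)/(Y(58) - 39097) = (-5945 + 28334)/(2 - 39097) = 22389/(-39095) = 22389*(-1/39095) = -22389/39095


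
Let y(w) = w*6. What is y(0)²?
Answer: 0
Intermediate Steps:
y(w) = 6*w
y(0)² = (6*0)² = 0² = 0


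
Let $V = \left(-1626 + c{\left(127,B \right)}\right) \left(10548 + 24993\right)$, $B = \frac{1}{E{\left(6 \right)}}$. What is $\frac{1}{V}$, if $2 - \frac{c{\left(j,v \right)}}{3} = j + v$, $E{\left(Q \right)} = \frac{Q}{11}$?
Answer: $- \frac{2}{142626033} \approx -1.4023 \cdot 10^{-8}$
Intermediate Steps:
$E{\left(Q \right)} = \frac{Q}{11}$ ($E{\left(Q \right)} = Q \frac{1}{11} = \frac{Q}{11}$)
$B = \frac{11}{6}$ ($B = \frac{1}{\frac{1}{11} \cdot 6} = \frac{1}{\frac{6}{11}} = \frac{11}{6} \approx 1.8333$)
$c{\left(j,v \right)} = 6 - 3 j - 3 v$ ($c{\left(j,v \right)} = 6 - 3 \left(j + v\right) = 6 - \left(3 j + 3 v\right) = 6 - 3 j - 3 v$)
$V = - \frac{142626033}{2}$ ($V = \left(-1626 - \frac{761}{2}\right) \left(10548 + 24993\right) = \left(-1626 - \frac{761}{2}\right) 35541 = \left(- \frac{4013}{2}\right) 35541 = - \frac{142626033}{2} \approx -7.1313 \cdot 10^{7}$)
$\frac{1}{V} = \frac{1}{- \frac{142626033}{2}} = - \frac{2}{142626033}$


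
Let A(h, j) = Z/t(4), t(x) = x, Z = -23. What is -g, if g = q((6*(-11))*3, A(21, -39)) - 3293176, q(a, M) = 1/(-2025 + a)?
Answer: 7320730249/2223 ≈ 3.2932e+6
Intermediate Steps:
A(h, j) = -23/4
g = -7320730249/2223 (g = 1/(-2025 + (6*(-11))*3) - 3293176 = 1/(-2025 - 66*3) - 3293176 = 1/(-2025 - 198) - 3293176 = 1/(-2223) - 3293176 = -1/2223 - 3293176 = -7320730249/2223 ≈ -3.2932e+6)
-g = -1*(-7320730249/2223) = 7320730249/2223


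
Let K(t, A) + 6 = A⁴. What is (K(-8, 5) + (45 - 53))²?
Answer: 373321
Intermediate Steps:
K(t, A) = -6 + A⁴
(K(-8, 5) + (45 - 53))² = ((-6 + 5⁴) + (45 - 53))² = ((-6 + 625) - 8)² = (619 - 8)² = 611² = 373321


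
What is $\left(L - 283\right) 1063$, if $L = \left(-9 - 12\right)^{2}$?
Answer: $167954$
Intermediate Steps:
$L = 441$ ($L = \left(-21\right)^{2} = 441$)
$\left(L - 283\right) 1063 = \left(441 - 283\right) 1063 = 158 \cdot 1063 = 167954$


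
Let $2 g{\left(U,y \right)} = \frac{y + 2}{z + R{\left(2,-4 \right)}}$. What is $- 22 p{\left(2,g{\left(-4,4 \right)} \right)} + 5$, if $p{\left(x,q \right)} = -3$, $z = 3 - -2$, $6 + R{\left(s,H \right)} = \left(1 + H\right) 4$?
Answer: $71$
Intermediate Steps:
$R{\left(s,H \right)} = -2 + 4 H$ ($R{\left(s,H \right)} = -6 + \left(1 + H\right) 4 = -6 + \left(4 + 4 H\right) = -2 + 4 H$)
$z = 5$ ($z = 3 + 2 = 5$)
$g{\left(U,y \right)} = - \frac{1}{13} - \frac{y}{26}$ ($g{\left(U,y \right)} = \frac{\left(y + 2\right) \frac{1}{5 + \left(-2 + 4 \left(-4\right)\right)}}{2} = \frac{\left(2 + y\right) \frac{1}{5 - 18}}{2} = \frac{\left(2 + y\right) \frac{1}{-13}}{2} = \frac{\left(2 + y\right) \left(- \frac{1}{13}\right)}{2} = \frac{- \frac{2}{13} - \frac{y}{13}}{2} = - \frac{1}{13} - \frac{y}{26}$)
$- 22 p{\left(2,g{\left(-4,4 \right)} \right)} + 5 = \left(-22\right) \left(-3\right) + 5 = 66 + 5 = 71$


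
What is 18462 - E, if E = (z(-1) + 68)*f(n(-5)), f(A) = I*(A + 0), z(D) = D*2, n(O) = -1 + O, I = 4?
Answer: 20046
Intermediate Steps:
z(D) = 2*D
f(A) = 4*A (f(A) = 4*(A + 0) = 4*A)
E = -1584 (E = (2*(-1) + 68)*(4*(-1 - 5)) = (-2 + 68)*(4*(-6)) = 66*(-24) = -1584)
18462 - E = 18462 - 1*(-1584) = 18462 + 1584 = 20046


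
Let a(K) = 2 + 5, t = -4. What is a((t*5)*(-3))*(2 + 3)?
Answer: 35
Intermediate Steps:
a(K) = 7
a((t*5)*(-3))*(2 + 3) = 7*(2 + 3) = 7*5 = 35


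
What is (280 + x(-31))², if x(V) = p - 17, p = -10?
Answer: 64009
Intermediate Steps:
x(V) = -27 (x(V) = -10 - 17 = -27)
(280 + x(-31))² = (280 - 27)² = 253² = 64009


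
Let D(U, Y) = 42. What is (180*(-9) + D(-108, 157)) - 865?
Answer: -2443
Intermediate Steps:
(180*(-9) + D(-108, 157)) - 865 = (180*(-9) + 42) - 865 = (-1620 + 42) - 865 = -1578 - 865 = -2443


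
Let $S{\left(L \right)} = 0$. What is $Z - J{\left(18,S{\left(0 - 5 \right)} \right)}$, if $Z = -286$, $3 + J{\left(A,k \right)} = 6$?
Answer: $-289$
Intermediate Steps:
$J{\left(A,k \right)} = 3$ ($J{\left(A,k \right)} = -3 + 6 = 3$)
$Z - J{\left(18,S{\left(0 - 5 \right)} \right)} = -286 - 3 = -289$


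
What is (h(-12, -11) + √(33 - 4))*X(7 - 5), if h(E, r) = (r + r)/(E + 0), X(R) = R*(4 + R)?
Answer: 22 + 12*√29 ≈ 86.622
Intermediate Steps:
h(E, r) = 2*r/E (h(E, r) = (2*r)/E = 2*r/E)
(h(-12, -11) + √(33 - 4))*X(7 - 5) = (2*(-11)/(-12) + √(33 - 4))*((7 - 5)*(4 + (7 - 5))) = (2*(-11)*(-1/12) + √29)*(2*(4 + 2)) = (11/6 + √29)*(2*6) = (11/6 + √29)*12 = 22 + 12*√29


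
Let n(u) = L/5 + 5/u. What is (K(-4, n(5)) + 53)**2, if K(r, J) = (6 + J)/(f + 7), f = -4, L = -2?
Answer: 76176/25 ≈ 3047.0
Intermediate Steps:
n(u) = -2/5 + 5/u
K(r, J) = 2 + J/3 (K(r, J) = (6 + J)/(-4 + 7) = (6 + J)/3 = (6 + J)*(1/3) = 2 + J/3)
(K(-4, n(5)) + 53)**2 = ((2 + (-2/5 + 5/5)/3) + 53)**2 = ((2 + (-2/5 + 5*(1/5))/3) + 53)**2 = ((2 + (-2/5 + 1)/3) + 53)**2 = ((2 + (1/3)*(3/5)) + 53)**2 = ((2 + 1/5) + 53)**2 = (11/5 + 53)**2 = (276/5)**2 = 76176/25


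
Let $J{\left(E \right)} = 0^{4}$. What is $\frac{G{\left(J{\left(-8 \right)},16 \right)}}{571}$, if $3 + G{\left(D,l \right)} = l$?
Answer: $\frac{13}{571} \approx 0.022767$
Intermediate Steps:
$J{\left(E \right)} = 0$
$G{\left(D,l \right)} = -3 + l$
$\frac{G{\left(J{\left(-8 \right)},16 \right)}}{571} = \frac{-3 + 16}{571} = 13 \cdot \frac{1}{571} = \frac{13}{571}$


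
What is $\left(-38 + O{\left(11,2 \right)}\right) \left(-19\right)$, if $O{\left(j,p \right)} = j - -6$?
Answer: $399$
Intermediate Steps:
$O{\left(j,p \right)} = 6 + j$ ($O{\left(j,p \right)} = j + 6 = 6 + j$)
$\left(-38 + O{\left(11,2 \right)}\right) \left(-19\right) = \left(-38 + \left(6 + 11\right)\right) \left(-19\right) = \left(-38 + 17\right) \left(-19\right) = \left(-21\right) \left(-19\right) = 399$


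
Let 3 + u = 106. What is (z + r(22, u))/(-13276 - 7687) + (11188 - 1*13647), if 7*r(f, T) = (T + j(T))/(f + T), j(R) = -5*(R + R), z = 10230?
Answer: -45113465198/18342625 ≈ -2459.5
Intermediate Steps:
j(R) = -10*R
u = 103 (u = -3 + 106 = 103)
r(f, T) = -9*T/(7*(T + f)) (r(f, T) = ((T - 10*T)/(f + T))/7 = ((-9*T)/(T + f))/7 = (-9*T/(T + f))/7 = -9*T/(7*(T + f)))
(z + r(22, u))/(-13276 - 7687) + (11188 - 1*13647) = (10230 - 9*103/(7*103 + 7*22))/(-13276 - 7687) + (11188 - 1*13647) = (10230 - 9*103/(721 + 154))/(-20963) + (11188 - 13647) = (10230 - 9*103/875)*(-1/20963) - 2459 = (10230 - 9*103*1/875)*(-1/20963) - 2459 = (10230 - 927/875)*(-1/20963) - 2459 = (8950323/875)*(-1/20963) - 2459 = -8950323/18342625 - 2459 = -45113465198/18342625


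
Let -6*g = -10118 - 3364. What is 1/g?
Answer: 1/2247 ≈ 0.00044504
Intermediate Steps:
g = 2247 (g = -(-10118 - 3364)/6 = -⅙*(-13482) = 2247)
1/g = 1/2247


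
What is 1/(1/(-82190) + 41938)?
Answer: 82190/3446884219 ≈ 2.3845e-5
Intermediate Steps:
1/(1/(-82190) + 41938) = 1/(-1/82190 + 41938) = 1/(3446884219/82190) = 82190/3446884219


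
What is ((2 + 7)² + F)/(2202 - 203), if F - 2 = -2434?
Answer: -2351/1999 ≈ -1.1761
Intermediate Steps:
F = -2432 (F = 2 - 2434 = -2432)
((2 + 7)² + F)/(2202 - 203) = ((2 + 7)² - 2432)/(2202 - 203) = (9² - 2432)/1999 = (81 - 2432)*(1/1999) = -2351*1/1999 = -2351/1999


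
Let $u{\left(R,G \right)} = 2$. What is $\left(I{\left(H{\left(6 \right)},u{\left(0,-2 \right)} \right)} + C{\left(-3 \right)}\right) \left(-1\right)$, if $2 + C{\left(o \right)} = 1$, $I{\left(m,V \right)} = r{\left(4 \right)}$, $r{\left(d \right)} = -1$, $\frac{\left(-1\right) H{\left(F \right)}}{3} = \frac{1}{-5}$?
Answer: $2$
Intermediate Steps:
$H{\left(F \right)} = \frac{3}{5}$ ($H{\left(F \right)} = - \frac{3}{-5} = \left(-3\right) \left(- \frac{1}{5}\right) = \frac{3}{5}$)
$I{\left(m,V \right)} = -1$
$C{\left(o \right)} = -1$ ($C{\left(o \right)} = -2 + 1 = -1$)
$\left(I{\left(H{\left(6 \right)},u{\left(0,-2 \right)} \right)} + C{\left(-3 \right)}\right) \left(-1\right) = \left(-1 - 1\right) \left(-1\right) = \left(-2\right) \left(-1\right) = 2$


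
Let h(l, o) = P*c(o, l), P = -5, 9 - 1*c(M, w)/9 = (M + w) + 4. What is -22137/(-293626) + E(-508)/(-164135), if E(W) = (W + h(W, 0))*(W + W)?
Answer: -7034725052993/48194303510 ≈ -145.97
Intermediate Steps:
c(M, w) = 45 - 9*M - 9*w (c(M, w) = 81 - 9*((M + w) + 4) = 81 - 9*(4 + M + w) = 81 + (-36 - 9*M - 9*w) = 45 - 9*M - 9*w)
h(l, o) = -225 + 45*l + 45*o (h(l, o) = -5*(45 - 9*o - 9*l) = -5*(45 - 9*l - 9*o) = -225 + 45*l + 45*o)
E(W) = 2*W*(-225 + 46*W) (E(W) = (W + (-225 + 45*W + 45*0))*(W + W) = (W + (-225 + 45*W + 0))*(2*W) = (W + (-225 + 45*W))*(2*W) = (-225 + 46*W)*(2*W) = 2*W*(-225 + 46*W))
-22137/(-293626) + E(-508)/(-164135) = -22137/(-293626) + (2*(-508)*(-225 + 46*(-508)))/(-164135) = -22137*(-1/293626) + (2*(-508)*(-225 - 23368))*(-1/164135) = 22137/293626 + (2*(-508)*(-23593))*(-1/164135) = 22137/293626 + 23970488*(-1/164135) = 22137/293626 - 23970488/164135 = -7034725052993/48194303510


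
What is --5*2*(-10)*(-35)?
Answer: 3500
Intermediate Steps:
--5*2*(-10)*(-35) = -(-10*(-10))*(-35) = -100*(-35) = -1*(-3500) = 3500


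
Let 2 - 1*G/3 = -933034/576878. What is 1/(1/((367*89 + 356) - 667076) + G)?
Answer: 182886767023/1984715422106 ≈ 0.092148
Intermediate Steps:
G = 3130185/288439 (G = 6 - (-2799102)/576878 = 6 - 3*(-466517/288439) = 6 + 1399551/288439 = 3130185/288439 ≈ 10.852)
1/(1/((367*89 + 356) - 667076) + G) = 1/(1/((367*89 + 356) - 667076) + 3130185/288439) = 1/(1/((32663 + 356) - 667076) + 3130185/288439) = 1/(1/(33019 - 667076) + 3130185/288439) = 1/(1/(-634057) + 3130185/288439) = 1/(-1/634057 + 3130185/288439) = 1/(1984715422106/182886767023) = 182886767023/1984715422106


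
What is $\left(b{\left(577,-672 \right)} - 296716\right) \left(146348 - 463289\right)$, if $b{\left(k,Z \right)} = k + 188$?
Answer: $93799005891$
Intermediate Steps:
$b{\left(k,Z \right)} = 188 + k$
$\left(b{\left(577,-672 \right)} - 296716\right) \left(146348 - 463289\right) = \left(\left(188 + 577\right) - 296716\right) \left(146348 - 463289\right) = \left(765 - 296716\right) \left(-316941\right) = \left(-295951\right) \left(-316941\right) = 93799005891$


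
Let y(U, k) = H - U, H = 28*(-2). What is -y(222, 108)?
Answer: 278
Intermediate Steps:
H = -56
y(U, k) = -56 - U
-y(222, 108) = -(-56 - 1*222) = -(-56 - 222) = -1*(-278) = 278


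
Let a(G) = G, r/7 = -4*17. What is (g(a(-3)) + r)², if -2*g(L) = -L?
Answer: 912025/4 ≈ 2.2801e+5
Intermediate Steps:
r = -476 (r = 7*(-4*17) = 7*(-68) = -476)
g(L) = L/2 (g(L) = -(-1)*L/2 = L/2)
(g(a(-3)) + r)² = ((½)*(-3) - 476)² = (-3/2 - 476)² = (-955/2)² = 912025/4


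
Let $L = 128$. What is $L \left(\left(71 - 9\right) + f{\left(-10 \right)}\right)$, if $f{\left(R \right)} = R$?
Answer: $6656$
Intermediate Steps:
$L \left(\left(71 - 9\right) + f{\left(-10 \right)}\right) = 128 \left(\left(71 - 9\right) - 10\right) = 128 \left(62 - 10\right) = 128 \cdot 52 = 6656$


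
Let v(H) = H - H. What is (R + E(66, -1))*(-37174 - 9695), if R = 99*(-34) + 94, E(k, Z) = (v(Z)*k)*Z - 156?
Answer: 160666932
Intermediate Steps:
v(H) = 0
E(k, Z) = -156 (E(k, Z) = (0*k)*Z - 156 = 0*Z - 156 = 0 - 156 = -156)
R = -3272 (R = -3366 + 94 = -3272)
(R + E(66, -1))*(-37174 - 9695) = (-3272 - 156)*(-37174 - 9695) = -3428*(-46869) = 160666932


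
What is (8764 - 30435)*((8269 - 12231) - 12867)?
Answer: 364701259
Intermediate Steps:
(8764 - 30435)*((8269 - 12231) - 12867) = -21671*(-3962 - 12867) = -21671*(-16829) = 364701259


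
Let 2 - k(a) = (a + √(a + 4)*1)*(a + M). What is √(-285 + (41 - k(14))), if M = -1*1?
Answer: √(-64 + 39*√2) ≈ 2.9742*I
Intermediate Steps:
M = -1
k(a) = 2 - (-1 + a)*(a + √(4 + a)) (k(a) = 2 - (a + √(a + 4)*1)*(a - 1) = 2 - (a + √(4 + a)*1)*(-1 + a) = 2 - (a + √(4 + a))*(-1 + a) = 2 - (-1 + a)*(a + √(4 + a)))
√(-285 + (41 - k(14))) = √(-285 + (41 - (2 + 14 + √(4 + 14) - 1*14² - 1*14*√(4 + 14)))) = √(-285 + (41 - (2 + 14 + √18 - 1*196 - 1*14*√18))) = √(-285 + (41 - (2 + 14 + 3*√2 - 196 - 1*14*3*√2))) = √(-285 + (41 - (2 + 14 + 3*√2 - 196 - 42*√2))) = √(-285 + (41 - (-180 - 39*√2))) = √(-285 + (41 + (180 + 39*√2))) = √(-285 + (221 + 39*√2)) = √(-64 + 39*√2)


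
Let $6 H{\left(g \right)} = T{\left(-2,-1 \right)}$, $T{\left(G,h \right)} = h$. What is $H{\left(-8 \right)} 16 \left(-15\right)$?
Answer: $40$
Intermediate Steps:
$H{\left(g \right)} = - \frac{1}{6}$ ($H{\left(g \right)} = \frac{1}{6} \left(-1\right) = - \frac{1}{6}$)
$H{\left(-8 \right)} 16 \left(-15\right) = \left(- \frac{1}{6}\right) 16 \left(-15\right) = \left(- \frac{8}{3}\right) \left(-15\right) = 40$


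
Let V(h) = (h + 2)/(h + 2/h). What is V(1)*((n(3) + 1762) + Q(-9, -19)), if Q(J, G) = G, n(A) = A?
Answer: 1746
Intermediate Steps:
V(h) = (2 + h)/(h + 2/h)
V(1)*((n(3) + 1762) + Q(-9, -19)) = (1*(2 + 1)/(2 + 1²))*((3 + 1762) - 19) = (1*3/(2 + 1))*(1765 - 19) = (1*3/3)*1746 = (1*(⅓)*3)*1746 = 1*1746 = 1746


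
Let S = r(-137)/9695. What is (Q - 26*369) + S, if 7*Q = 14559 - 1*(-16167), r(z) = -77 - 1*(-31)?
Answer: -7208338/1385 ≈ -5204.6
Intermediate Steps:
r(z) = -46 (r(z) = -77 + 31 = -46)
Q = 30726/7 (Q = (14559 - 1*(-16167))/7 = (14559 + 16167)/7 = (⅐)*30726 = 30726/7 ≈ 4389.4)
S = -46/9695 ≈ -0.0047447
(Q - 26*369) + S = (30726/7 - 26*369) - 46/9695 = (30726/7 - 9594) - 46/9695 = -36432/7 - 46/9695 = -7208338/1385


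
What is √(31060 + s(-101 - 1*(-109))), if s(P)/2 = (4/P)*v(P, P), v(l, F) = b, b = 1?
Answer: √31061 ≈ 176.24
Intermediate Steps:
v(l, F) = 1
s(P) = 8/P (s(P) = 2*((4/P)*1) = 2*(4/P) = 8/P)
√(31060 + s(-101 - 1*(-109))) = √(31060 + 8/(-101 - 1*(-109))) = √(31060 + 8/(-101 + 109)) = √(31060 + 8/8) = √(31060 + 8*(⅛)) = √(31060 + 1) = √31061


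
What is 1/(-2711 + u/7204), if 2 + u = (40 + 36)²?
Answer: -3602/9762135 ≈ -0.00036898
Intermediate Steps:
u = 5774 (u = -2 + (40 + 36)² = -2 + 76² = -2 + 5776 = 5774)
1/(-2711 + u/7204) = 1/(-2711 + 5774/7204) = 1/(-2711 + 5774*(1/7204)) = 1/(-2711 + 2887/3602) = 1/(-9762135/3602) = -3602/9762135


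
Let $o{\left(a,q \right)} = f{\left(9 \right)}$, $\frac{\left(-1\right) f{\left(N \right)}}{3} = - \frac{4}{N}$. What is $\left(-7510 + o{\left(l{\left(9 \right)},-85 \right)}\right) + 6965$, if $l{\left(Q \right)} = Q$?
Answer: $- \frac{1631}{3} \approx -543.67$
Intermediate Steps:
$f{\left(N \right)} = \frac{12}{N}$ ($f{\left(N \right)} = - 3 \left(- \frac{4}{N}\right) = \frac{12}{N}$)
$o{\left(a,q \right)} = \frac{4}{3}$ ($o{\left(a,q \right)} = \frac{12}{9} = 12 \cdot \frac{1}{9} = \frac{4}{3}$)
$\left(-7510 + o{\left(l{\left(9 \right)},-85 \right)}\right) + 6965 = \left(-7510 + \frac{4}{3}\right) + 6965 = - \frac{22526}{3} + 6965 = - \frac{1631}{3}$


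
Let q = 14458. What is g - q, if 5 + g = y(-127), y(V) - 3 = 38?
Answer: -14422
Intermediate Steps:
y(V) = 41 (y(V) = 3 + 38 = 41)
g = 36 (g = -5 + 41 = 36)
g - q = 36 - 1*14458 = 36 - 14458 = -14422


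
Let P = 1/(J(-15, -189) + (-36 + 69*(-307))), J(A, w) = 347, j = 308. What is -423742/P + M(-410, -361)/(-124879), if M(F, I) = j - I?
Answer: 1104472712493427/124879 ≈ 8.8443e+9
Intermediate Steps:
M(F, I) = 308 - I
P = -1/20872 (P = 1/(347 + (-36 + 69*(-307))) = 1/(347 + (-36 - 21183)) = 1/(347 - 21219) = 1/(-20872) = -1/20872 ≈ -4.7911e-5)
-423742/P + M(-410, -361)/(-124879) = -423742/(-1/20872) + (308 - 1*(-361))/(-124879) = -423742*(-20872) + (308 + 361)*(-1/124879) = 8844343024 + 669*(-1/124879) = 8844343024 - 669/124879 = 1104472712493427/124879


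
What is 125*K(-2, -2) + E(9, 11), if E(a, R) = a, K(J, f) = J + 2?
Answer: 9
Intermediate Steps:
K(J, f) = 2 + J
125*K(-2, -2) + E(9, 11) = 125*(2 - 2) + 9 = 125*0 + 9 = 0 + 9 = 9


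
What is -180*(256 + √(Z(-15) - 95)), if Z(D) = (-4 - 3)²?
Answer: -46080 - 180*I*√46 ≈ -46080.0 - 1220.8*I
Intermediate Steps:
Z(D) = 49 (Z(D) = (-7)² = 49)
-180*(256 + √(Z(-15) - 95)) = -180*(256 + √(49 - 95)) = -180*(256 + √(-46)) = -180*(256 + I*√46) = -46080 - 180*I*√46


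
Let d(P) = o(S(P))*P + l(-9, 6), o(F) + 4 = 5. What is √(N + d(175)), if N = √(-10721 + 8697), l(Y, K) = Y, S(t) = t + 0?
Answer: √(166 + 2*I*√506) ≈ 13.0 + 1.7304*I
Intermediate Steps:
S(t) = t
o(F) = 1 (o(F) = -4 + 5 = 1)
N = 2*I*√506 (N = √(-2024) = 2*I*√506 ≈ 44.989*I)
d(P) = -9 + P (d(P) = 1*P - 9 = P - 9 = -9 + P)
√(N + d(175)) = √(2*I*√506 + (-9 + 175)) = √(2*I*√506 + 166) = √(166 + 2*I*√506)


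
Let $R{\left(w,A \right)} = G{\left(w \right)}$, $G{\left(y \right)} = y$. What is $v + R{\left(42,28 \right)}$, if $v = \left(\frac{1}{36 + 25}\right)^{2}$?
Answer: $\frac{156283}{3721} \approx 42.0$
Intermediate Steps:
$R{\left(w,A \right)} = w$
$v = \frac{1}{3721}$ ($v = \left(\frac{1}{61}\right)^{2} = \frac{1}{3721} \approx 0.00026874$)
$v + R{\left(42,28 \right)} = \frac{1}{3721} + 42 = \frac{156283}{3721}$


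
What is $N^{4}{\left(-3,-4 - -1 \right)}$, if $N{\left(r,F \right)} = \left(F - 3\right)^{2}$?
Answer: $1679616$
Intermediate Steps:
$N{\left(r,F \right)} = \left(-3 + F\right)^{2}$
$N^{4}{\left(-3,-4 - -1 \right)} = \left(\left(-3 - 3\right)^{2}\right)^{4} = \left(\left(-6\right)^{2}\right)^{4} = 36^{4} = 1679616$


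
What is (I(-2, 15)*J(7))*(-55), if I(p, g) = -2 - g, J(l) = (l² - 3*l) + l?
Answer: 32725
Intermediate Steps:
J(l) = l² - 2*l
(I(-2, 15)*J(7))*(-55) = ((-2 - 1*15)*(7*(-2 + 7)))*(-55) = ((-2 - 15)*(7*5))*(-55) = -17*35*(-55) = -595*(-55) = 32725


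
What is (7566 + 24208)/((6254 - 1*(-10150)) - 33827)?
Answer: -31774/17423 ≈ -1.8237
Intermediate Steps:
(7566 + 24208)/((6254 - 1*(-10150)) - 33827) = 31774/((6254 + 10150) - 33827) = 31774/(16404 - 33827) = 31774/(-17423) = 31774*(-1/17423) = -31774/17423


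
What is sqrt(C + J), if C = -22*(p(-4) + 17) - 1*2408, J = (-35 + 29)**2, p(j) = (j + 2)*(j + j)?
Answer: I*sqrt(3098) ≈ 55.66*I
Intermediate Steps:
p(j) = 2*j*(2 + j) (p(j) = (2 + j)*(2*j) = 2*j*(2 + j))
J = 36 (J = (-6)**2 = 36)
C = -3134 (C = -22*(2*(-4)*(2 - 4) + 17) - 1*2408 = -22*(2*(-4)*(-2) + 17) - 2408 = -22*(16 + 17) - 2408 = -22*33 - 2408 = -726 - 2408 = -3134)
sqrt(C + J) = sqrt(-3134 + 36) = sqrt(-3098) = I*sqrt(3098)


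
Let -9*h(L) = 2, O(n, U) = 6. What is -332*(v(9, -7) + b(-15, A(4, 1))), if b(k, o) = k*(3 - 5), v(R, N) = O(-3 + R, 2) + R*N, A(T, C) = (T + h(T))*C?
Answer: 8964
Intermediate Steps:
h(L) = -2/9 (h(L) = -1/9*2 = -2/9)
A(T, C) = C*(-2/9 + T) (A(T, C) = (T - 2/9)*C = (-2/9 + T)*C = C*(-2/9 + T))
v(R, N) = 6 + N*R (v(R, N) = 6 + R*N = 6 + N*R)
b(k, o) = -2*k (b(k, o) = k*(-2) = -2*k)
-332*(v(9, -7) + b(-15, A(4, 1))) = -332*((6 - 7*9) - 2*(-15)) = -332*((6 - 63) + 30) = -332*(-57 + 30) = -332*(-27) = 8964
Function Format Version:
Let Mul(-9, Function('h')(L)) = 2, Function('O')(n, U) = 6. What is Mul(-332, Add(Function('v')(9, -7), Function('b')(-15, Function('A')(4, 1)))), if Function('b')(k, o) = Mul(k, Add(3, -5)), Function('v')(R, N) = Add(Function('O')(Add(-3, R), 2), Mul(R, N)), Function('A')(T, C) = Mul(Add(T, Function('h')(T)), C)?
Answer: 8964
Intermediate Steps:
Function('h')(L) = Rational(-2, 9) (Function('h')(L) = Mul(Rational(-1, 9), 2) = Rational(-2, 9))
Function('A')(T, C) = Mul(C, Add(Rational(-2, 9), T)) (Function('A')(T, C) = Mul(Add(T, Rational(-2, 9)), C) = Mul(Add(Rational(-2, 9), T), C) = Mul(C, Add(Rational(-2, 9), T)))
Function('v')(R, N) = Add(6, Mul(N, R)) (Function('v')(R, N) = Add(6, Mul(R, N)) = Add(6, Mul(N, R)))
Function('b')(k, o) = Mul(-2, k) (Function('b')(k, o) = Mul(k, -2) = Mul(-2, k))
Mul(-332, Add(Function('v')(9, -7), Function('b')(-15, Function('A')(4, 1)))) = Mul(-332, Add(Add(6, Mul(-7, 9)), Mul(-2, -15))) = Mul(-332, Add(Add(6, -63), 30)) = Mul(-332, Add(-57, 30)) = Mul(-332, -27) = 8964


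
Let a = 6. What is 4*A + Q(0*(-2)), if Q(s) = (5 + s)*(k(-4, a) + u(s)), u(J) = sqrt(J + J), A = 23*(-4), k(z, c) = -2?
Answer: -378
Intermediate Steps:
A = -92
u(J) = sqrt(2)*sqrt(J) (u(J) = sqrt(2*J) = sqrt(2)*sqrt(J))
Q(s) = (-2 + sqrt(2)*sqrt(s))*(5 + s) (Q(s) = (5 + s)*(-2 + sqrt(2)*sqrt(s)) = (-2 + sqrt(2)*sqrt(s))*(5 + s))
4*A + Q(0*(-2)) = 4*(-92) + (-10 - 0*(-2) + sqrt(2)*(0*(-2))**(3/2) + 5*sqrt(2)*sqrt(0*(-2))) = -368 + (-10 - 2*0 + sqrt(2)*0**(3/2) + 5*sqrt(2)*sqrt(0)) = -368 + (-10 + 0 + sqrt(2)*0 + 5*sqrt(2)*0) = -368 + (-10 + 0 + 0 + 0) = -368 - 10 = -378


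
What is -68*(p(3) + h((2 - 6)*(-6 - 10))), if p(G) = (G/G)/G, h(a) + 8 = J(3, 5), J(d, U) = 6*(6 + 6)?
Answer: -13124/3 ≈ -4374.7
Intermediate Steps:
J(d, U) = 72 (J(d, U) = 6*12 = 72)
h(a) = 64 (h(a) = -8 + 72 = 64)
p(G) = 1/G
-68*(p(3) + h((2 - 6)*(-6 - 10))) = -68*(1/3 + 64) = -68*(⅓ + 64) = -68*193/3 = -13124/3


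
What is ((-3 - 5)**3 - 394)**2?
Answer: 820836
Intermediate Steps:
((-3 - 5)**3 - 394)**2 = ((-8)**3 - 394)**2 = (-512 - 394)**2 = (-906)**2 = 820836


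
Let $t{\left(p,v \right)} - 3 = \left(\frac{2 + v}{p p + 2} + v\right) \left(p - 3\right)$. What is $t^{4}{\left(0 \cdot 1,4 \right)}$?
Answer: $104976$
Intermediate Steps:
$t{\left(p,v \right)} = 3 + \left(-3 + p\right) \left(v + \frac{2 + v}{2 + p^{2}}\right)$ ($t{\left(p,v \right)} = 3 + \left(\frac{2 + v}{p p + 2} + v\right) \left(p - 3\right) = 3 + \left(\frac{2 + v}{p^{2} + 2} + v\right) \left(-3 + p\right) = 3 + \left(\frac{2 + v}{2 + p^{2}} + v\right) \left(-3 + p\right) = 3 + \left(v + \frac{2 + v}{2 + p^{2}}\right) \left(-3 + p\right) = 3 + \left(-3 + p\right) \left(v + \frac{2 + v}{2 + p^{2}}\right)$)
$t^{4}{\left(0 \cdot 1,4 \right)} = \left(\frac{\left(-9\right) 4 + 2 \cdot 0 \cdot 1 + 3 \left(0 \cdot 1\right)^{2} + 4 \left(0 \cdot 1\right)^{3} - 12 \left(0 \cdot 1\right)^{2} + 3 \cdot 0 \cdot 1 \cdot 4}{2 + \left(0 \cdot 1\right)^{2}}\right)^{4} = \left(\frac{-36 + 2 \cdot 0 + 3 \cdot 0^{2} + 4 \cdot 0^{3} - 12 \cdot 0^{2} + 3 \cdot 0 \cdot 4}{2 + 0^{2}}\right)^{4} = \left(\frac{-36 + 0 + 3 \cdot 0 + 4 \cdot 0 - 12 \cdot 0 + 0}{2 + 0}\right)^{4} = \left(\frac{-36 + 0 + 0 + 0 + 0 + 0}{2}\right)^{4} = \left(\frac{1}{2} \left(-36\right)\right)^{4} = \left(-18\right)^{4} = 104976$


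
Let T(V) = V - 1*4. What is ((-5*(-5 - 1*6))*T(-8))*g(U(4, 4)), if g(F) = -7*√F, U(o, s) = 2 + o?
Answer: 4620*√6 ≈ 11317.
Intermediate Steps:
T(V) = -4 + V (T(V) = V - 4 = -4 + V)
((-5*(-5 - 1*6))*T(-8))*g(U(4, 4)) = ((-5*(-5 - 1*6))*(-4 - 8))*(-7*√(2 + 4)) = (-5*(-5 - 6)*(-12))*(-7*√6) = (-5*(-11)*(-12))*(-7*√6) = (55*(-12))*(-7*√6) = -(-4620)*√6 = 4620*√6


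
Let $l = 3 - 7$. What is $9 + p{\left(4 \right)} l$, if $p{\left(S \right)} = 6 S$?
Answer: $-87$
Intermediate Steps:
$l = -4$ ($l = 3 - 7 = -4$)
$9 + p{\left(4 \right)} l = 9 + 6 \cdot 4 \left(-4\right) = 9 + 24 \left(-4\right) = 9 - 96 = -87$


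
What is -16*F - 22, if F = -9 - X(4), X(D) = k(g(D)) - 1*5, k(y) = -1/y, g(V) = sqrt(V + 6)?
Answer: 42 - 8*sqrt(10)/5 ≈ 36.940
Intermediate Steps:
g(V) = sqrt(6 + V)
X(D) = -5 - 1/sqrt(6 + D) (X(D) = -1/(sqrt(6 + D)) - 1*5 = -1/sqrt(6 + D) - 5 = -5 - 1/sqrt(6 + D))
F = -4 + sqrt(10)/10 (F = -9 - (-5 - 1/sqrt(6 + 4)) = -9 - (-5 - 1/sqrt(10)) = -9 - (-5 - sqrt(10)/10) = -9 + (5 + sqrt(10)/10) = -4 + sqrt(10)/10 ≈ -3.6838)
-16*F - 22 = -16*(-4 + sqrt(10)/10) - 22 = (64 - 8*sqrt(10)/5) - 22 = 42 - 8*sqrt(10)/5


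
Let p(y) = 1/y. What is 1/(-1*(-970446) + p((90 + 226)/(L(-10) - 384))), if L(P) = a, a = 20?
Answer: 79/76665143 ≈ 1.0305e-6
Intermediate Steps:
L(P) = 20
1/(-1*(-970446) + p((90 + 226)/(L(-10) - 384))) = 1/(-1*(-970446) + 1/((90 + 226)/(20 - 384))) = 1/(970446 + 1/(316/(-364))) = 1/(970446 + 1/(316*(-1/364))) = 1/(970446 + 1/(-79/91)) = 1/(970446 - 91/79) = 1/(76665143/79) = 79/76665143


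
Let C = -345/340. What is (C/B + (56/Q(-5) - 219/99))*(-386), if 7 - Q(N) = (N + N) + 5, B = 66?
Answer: -704257/748 ≈ -941.52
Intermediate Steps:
C = -69/68 (C = -345*1/340 = -69/68 ≈ -1.0147)
Q(N) = 2 - 2*N (Q(N) = 7 - ((N + N) + 5) = 7 - (2*N + 5) = 7 - (5 + 2*N) = 7 + (-5 - 2*N) = 2 - 2*N)
(C/B + (56/Q(-5) - 219/99))*(-386) = (-69/68/66 + (56/(2 - 2*(-5)) - 219/99))*(-386) = (-69/68*1/66 + (56/(2 + 10) - 219*1/99))*(-386) = (-23/1496 + (56/12 - 73/33))*(-386) = (-23/1496 + (56*(1/12) - 73/33))*(-386) = (-23/1496 + (14/3 - 73/33))*(-386) = (-23/1496 + 27/11)*(-386) = (3649/1496)*(-386) = -704257/748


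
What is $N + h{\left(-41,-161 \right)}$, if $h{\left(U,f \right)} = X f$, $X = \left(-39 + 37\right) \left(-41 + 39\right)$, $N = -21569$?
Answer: $-22213$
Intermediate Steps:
$X = 4$ ($X = \left(-2\right) \left(-2\right) = 4$)
$h{\left(U,f \right)} = 4 f$
$N + h{\left(-41,-161 \right)} = -21569 + 4 \left(-161\right) = -21569 - 644 = -22213$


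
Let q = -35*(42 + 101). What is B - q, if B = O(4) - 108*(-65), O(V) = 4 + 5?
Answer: 12034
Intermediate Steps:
O(V) = 9
q = -5005 (q = -35*143 = -5005)
B = 7029 (B = 9 - 108*(-65) = 9 + 7020 = 7029)
B - q = 7029 - 1*(-5005) = 7029 + 5005 = 12034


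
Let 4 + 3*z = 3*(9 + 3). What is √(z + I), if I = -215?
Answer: I*√1839/3 ≈ 14.295*I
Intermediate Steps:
z = 32/3 (z = -4/3 + (3*(9 + 3))/3 = -4/3 + (3*12)/3 = -4/3 + (⅓)*36 = -4/3 + 12 = 32/3 ≈ 10.667)
√(z + I) = √(32/3 - 215) = √(-613/3) = I*√1839/3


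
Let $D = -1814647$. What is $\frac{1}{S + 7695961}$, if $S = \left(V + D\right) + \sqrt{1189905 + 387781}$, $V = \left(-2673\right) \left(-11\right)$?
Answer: $\frac{5910717}{34936573876403} - \frac{\sqrt{1577686}}{34936573876403} \approx 1.6915 \cdot 10^{-7}$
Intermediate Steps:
$V = 29403$
$S = -1785244 + \sqrt{1577686}$ ($S = \left(29403 - 1814647\right) + \sqrt{1189905 + 387781} = -1785244 + \sqrt{1577686} \approx -1.784 \cdot 10^{6}$)
$\frac{1}{S + 7695961} = \frac{1}{\left(-1785244 + \sqrt{1577686}\right) + 7695961} = \frac{1}{5910717 + \sqrt{1577686}}$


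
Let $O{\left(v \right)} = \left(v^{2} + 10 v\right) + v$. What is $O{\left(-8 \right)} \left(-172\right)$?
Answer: $4128$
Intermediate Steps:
$O{\left(v \right)} = v^{2} + 11 v$
$O{\left(-8 \right)} \left(-172\right) = - 8 \left(11 - 8\right) \left(-172\right) = \left(-8\right) 3 \left(-172\right) = \left(-24\right) \left(-172\right) = 4128$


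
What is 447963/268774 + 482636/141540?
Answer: 363016337/71508030 ≈ 5.0766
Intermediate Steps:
447963/268774 + 482636/141540 = 447963*(1/268774) + 482636*(1/141540) = 23577/14146 + 17237/5055 = 363016337/71508030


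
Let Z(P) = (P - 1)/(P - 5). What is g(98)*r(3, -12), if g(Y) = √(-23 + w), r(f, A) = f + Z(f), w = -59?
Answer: 2*I*√82 ≈ 18.111*I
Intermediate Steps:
Z(P) = (-1 + P)/(-5 + P)
r(f, A) = f + (-1 + f)/(-5 + f)
g(Y) = I*√82 (g(Y) = √(-23 - 59) = √(-82) = I*√82)
g(98)*r(3, -12) = (I*√82)*((-1 + 3 + 3*(-5 + 3))/(-5 + 3)) = (I*√82)*((-1 + 3 + 3*(-2))/(-2)) = (I*√82)*(-(-1 + 3 - 6)/2) = (I*√82)*(-½*(-4)) = (I*√82)*2 = 2*I*√82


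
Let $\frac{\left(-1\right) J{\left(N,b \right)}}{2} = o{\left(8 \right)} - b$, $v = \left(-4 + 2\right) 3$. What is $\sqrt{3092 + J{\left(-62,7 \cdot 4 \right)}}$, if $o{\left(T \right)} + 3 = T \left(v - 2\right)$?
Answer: $\sqrt{3282} \approx 57.289$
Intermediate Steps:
$v = -6$ ($v = \left(-2\right) 3 = -6$)
$o{\left(T \right)} = -3 - 8 T$ ($o{\left(T \right)} = -3 + T \left(-6 - 2\right) = -3 + T \left(-8\right) = -3 - 8 T$)
$J{\left(N,b \right)} = 134 + 2 b$ ($J{\left(N,b \right)} = - 2 \left(\left(-3 - 64\right) - b\right) = - 2 \left(-67 - b\right) = 134 + 2 b$)
$\sqrt{3092 + J{\left(-62,7 \cdot 4 \right)}} = \sqrt{3092 + \left(134 + 2 \cdot 7 \cdot 4\right)} = \sqrt{3092 + \left(134 + 2 \cdot 28\right)} = \sqrt{3092 + \left(134 + 56\right)} = \sqrt{3092 + 190} = \sqrt{3282}$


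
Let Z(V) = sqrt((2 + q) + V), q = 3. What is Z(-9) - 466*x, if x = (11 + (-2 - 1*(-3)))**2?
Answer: -67104 + 2*I ≈ -67104.0 + 2.0*I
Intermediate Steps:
x = 144 (x = (11 + (-2 + 3))**2 = (11 + 1)**2 = 12**2 = 144)
Z(V) = sqrt(5 + V) (Z(V) = sqrt((2 + 3) + V) = sqrt(5 + V))
Z(-9) - 466*x = sqrt(5 - 9) - 466*144 = sqrt(-4) - 67104 = 2*I - 67104 = -67104 + 2*I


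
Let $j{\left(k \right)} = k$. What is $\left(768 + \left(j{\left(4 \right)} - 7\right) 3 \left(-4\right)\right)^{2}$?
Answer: $646416$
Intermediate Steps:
$\left(768 + \left(j{\left(4 \right)} - 7\right) 3 \left(-4\right)\right)^{2} = \left(768 + \left(4 - 7\right) 3 \left(-4\right)\right)^{2} = \left(768 - -36\right)^{2} = \left(768 + 36\right)^{2} = 804^{2} = 646416$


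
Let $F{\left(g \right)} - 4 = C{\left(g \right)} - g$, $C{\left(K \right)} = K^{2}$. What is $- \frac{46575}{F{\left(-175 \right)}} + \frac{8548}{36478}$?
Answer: $- \frac{239275043}{187278052} \approx -1.2776$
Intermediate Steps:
$F{\left(g \right)} = 4 + g^{2} - g$ ($F{\left(g \right)} = 4 + \left(g^{2} - g\right) = 4 + g^{2} - g$)
$- \frac{46575}{F{\left(-175 \right)}} + \frac{8548}{36478} = - \frac{46575}{4 + \left(-175\right)^{2} - -175} + \frac{8548}{36478} = - \frac{46575}{4 + 30625 + 175} + 8548 \cdot \frac{1}{36478} = - \frac{46575}{30804} + \frac{4274}{18239} = \left(-46575\right) \frac{1}{30804} + \frac{4274}{18239} = - \frac{15525}{10268} + \frac{4274}{18239} = - \frac{239275043}{187278052}$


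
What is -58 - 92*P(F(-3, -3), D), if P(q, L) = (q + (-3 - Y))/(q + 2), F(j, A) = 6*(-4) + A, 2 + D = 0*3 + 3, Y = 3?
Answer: -4486/25 ≈ -179.44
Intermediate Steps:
D = 1 (D = -2 + (0*3 + 3) = -2 + (0 + 3) = -2 + 3 = 1)
F(j, A) = -24 + A
P(q, L) = (-6 + q)/(2 + q) (P(q, L) = (q + (-3 - 1*3))/(q + 2) = (q + (-3 - 3))/(2 + q) = (q - 6)/(2 + q) = (-6 + q)/(2 + q))
-58 - 92*P(F(-3, -3), D) = -58 - 92*(-6 + (-24 - 3))/(2 + (-24 - 3)) = -58 - 92*(-6 - 27)/(2 - 27) = -58 - 92*(-33)/(-25) = -58 - (-92)*(-33)/25 = -58 - 92*33/25 = -58 - 3036/25 = -4486/25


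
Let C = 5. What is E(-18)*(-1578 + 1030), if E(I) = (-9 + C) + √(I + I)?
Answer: 2192 - 3288*I ≈ 2192.0 - 3288.0*I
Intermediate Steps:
E(I) = -4 + √2*√I (E(I) = (-9 + 5) + √(I + I) = -4 + √(2*I) = -4 + √2*√I)
E(-18)*(-1578 + 1030) = (-4 + √2*√(-18))*(-1578 + 1030) = (-4 + √2*(3*I*√2))*(-548) = (-4 + 6*I)*(-548) = 2192 - 3288*I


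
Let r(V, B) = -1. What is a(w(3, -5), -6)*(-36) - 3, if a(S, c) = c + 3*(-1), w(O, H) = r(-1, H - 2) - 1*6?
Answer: 321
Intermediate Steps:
w(O, H) = -7 (w(O, H) = -1 - 1*6 = -1 - 6 = -7)
a(S, c) = -3 + c (a(S, c) = c - 3 = -3 + c)
a(w(3, -5), -6)*(-36) - 3 = (-3 - 6)*(-36) - 3 = -9*(-36) - 3 = 324 - 3 = 321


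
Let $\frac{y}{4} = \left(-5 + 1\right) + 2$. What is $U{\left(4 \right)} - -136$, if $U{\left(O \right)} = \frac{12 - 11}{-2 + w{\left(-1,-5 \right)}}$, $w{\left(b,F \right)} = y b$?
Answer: $\frac{817}{6} \approx 136.17$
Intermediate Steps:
$y = -8$ ($y = 4 \left(\left(-5 + 1\right) + 2\right) = 4 \left(-4 + 2\right) = 4 \left(-2\right) = -8$)
$w{\left(b,F \right)} = - 8 b$
$U{\left(O \right)} = \frac{1}{6}$ ($U{\left(O \right)} = \frac{12 - 11}{-2 - -8} = 1 \frac{1}{-2 + 8} = 1 \cdot \frac{1}{6} = \frac{1}{6}$)
$U{\left(4 \right)} - -136 = \frac{1}{6} - -136 = \frac{1}{6} + 136 = \frac{817}{6}$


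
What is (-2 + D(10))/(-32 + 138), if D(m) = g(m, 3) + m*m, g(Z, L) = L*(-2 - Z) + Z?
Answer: 36/53 ≈ 0.67924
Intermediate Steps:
g(Z, L) = Z + L*(-2 - Z)
D(m) = -6 + m² - 2*m (D(m) = (m - 2*3 - 1*3*m) + m*m = (m - 6 - 3*m) + m² = (-6 - 2*m) + m² = -6 + m² - 2*m)
(-2 + D(10))/(-32 + 138) = (-2 + (-6 + 10² - 2*10))/(-32 + 138) = (-2 + (-6 + 100 - 20))/106 = (-2 + 74)*(1/106) = 72*(1/106) = 36/53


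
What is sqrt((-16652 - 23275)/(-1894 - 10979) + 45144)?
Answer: sqrt(831279179983)/4291 ≈ 212.48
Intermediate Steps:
sqrt((-16652 - 23275)/(-1894 - 10979) + 45144) = sqrt(-39927/(-12873) + 45144) = sqrt(-39927*(-1/12873) + 45144) = sqrt(13309/4291 + 45144) = sqrt(193726213/4291) = sqrt(831279179983)/4291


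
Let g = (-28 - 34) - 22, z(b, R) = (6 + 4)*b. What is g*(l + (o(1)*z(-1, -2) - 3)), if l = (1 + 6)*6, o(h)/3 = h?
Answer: -756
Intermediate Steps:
z(b, R) = 10*b
o(h) = 3*h
g = -84 (g = -62 - 22 = -84)
l = 42 (l = 7*6 = 42)
g*(l + (o(1)*z(-1, -2) - 3)) = -84*(42 + ((3*1)*(10*(-1)) - 3)) = -84*(42 + (3*(-10) - 3)) = -84*(42 + (-30 - 3)) = -84*(42 - 33) = -84*9 = -756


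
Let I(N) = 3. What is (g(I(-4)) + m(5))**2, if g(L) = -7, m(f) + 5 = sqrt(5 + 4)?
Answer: 81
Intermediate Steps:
m(f) = -2 (m(f) = -5 + sqrt(5 + 4) = -5 + sqrt(9) = -5 + 3 = -2)
(g(I(-4)) + m(5))**2 = (-7 - 2)**2 = (-9)**2 = 81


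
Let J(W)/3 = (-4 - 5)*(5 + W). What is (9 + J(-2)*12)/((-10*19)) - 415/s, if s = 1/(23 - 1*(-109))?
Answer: -10407237/190 ≈ -54775.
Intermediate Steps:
J(W) = -135 - 27*W (J(W) = 3*((-4 - 5)*(5 + W)) = 3*(-9*(5 + W)) = 3*(-45 - 9*W) = -135 - 27*W)
s = 1/132 (s = 1/(23 + 109) = 1/132 ≈ 0.0075758)
(9 + J(-2)*12)/((-10*19)) - 415/s = (9 + (-135 - 27*(-2))*12)/((-10*19)) - 415/1/132 = (9 + (-135 + 54)*12)/(-190) - 415*132 = (9 - 81*12)*(-1/190) - 54780 = (9 - 972)*(-1/190) - 54780 = -963*(-1/190) - 54780 = 963/190 - 54780 = -10407237/190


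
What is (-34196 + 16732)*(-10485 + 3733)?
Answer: 117916928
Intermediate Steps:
(-34196 + 16732)*(-10485 + 3733) = -17464*(-6752) = 117916928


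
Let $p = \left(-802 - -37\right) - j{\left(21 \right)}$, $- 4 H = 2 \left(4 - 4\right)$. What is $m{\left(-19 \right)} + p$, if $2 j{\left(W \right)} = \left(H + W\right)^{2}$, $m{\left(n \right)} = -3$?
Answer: $- \frac{1977}{2} \approx -988.5$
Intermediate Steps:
$H = 0$ ($H = - \frac{2 \left(4 - 4\right)}{4} = - \frac{2 \cdot 0}{4} = \left(- \frac{1}{4}\right) 0 = 0$)
$j{\left(W \right)} = \frac{W^{2}}{2}$ ($j{\left(W \right)} = \frac{\left(0 + W\right)^{2}}{2} = \frac{W^{2}}{2}$)
$p = - \frac{1971}{2}$ ($p = \left(-802 - -37\right) - \frac{21^{2}}{2} = \left(-802 + 37\right) - \frac{1}{2} \cdot 441 = -765 - \frac{441}{2} = - \frac{1971}{2} \approx -985.5$)
$m{\left(-19 \right)} + p = -3 - \frac{1971}{2} = - \frac{1977}{2}$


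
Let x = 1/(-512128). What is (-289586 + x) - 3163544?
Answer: -1768444560641/512128 ≈ -3.4531e+6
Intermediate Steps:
x = -1/512128 ≈ -1.9526e-6
(-289586 + x) - 3163544 = (-289586 - 1/512128) - 3163544 = -148305099009/512128 - 3163544 = -1768444560641/512128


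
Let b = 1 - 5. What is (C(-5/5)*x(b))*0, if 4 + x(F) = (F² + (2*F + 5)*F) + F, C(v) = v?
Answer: 0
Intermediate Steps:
b = -4
x(F) = -4 + F + F² + F*(5 + 2*F) (x(F) = -4 + ((F² + (2*F + 5)*F) + F) = -4 + ((F² + (5 + 2*F)*F) + F) = -4 + ((F² + F*(5 + 2*F)) + F) = -4 + (F + F² + F*(5 + 2*F)) = -4 + F + F² + F*(5 + 2*F))
(C(-5/5)*x(b))*0 = ((-5/5)*(-4 + 3*(-4)² + 6*(-4)))*0 = ((-5*⅕)*(-4 + 3*16 - 24))*0 = -(-4 + 48 - 24)*0 = -1*20*0 = -20*0 = 0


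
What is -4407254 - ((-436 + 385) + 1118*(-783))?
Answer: -3531809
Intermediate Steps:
-4407254 - ((-436 + 385) + 1118*(-783)) = -4407254 - (-51 - 875394) = -4407254 - 1*(-875445) = -4407254 + 875445 = -3531809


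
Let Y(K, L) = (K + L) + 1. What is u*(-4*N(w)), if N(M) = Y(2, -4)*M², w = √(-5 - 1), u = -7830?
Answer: 187920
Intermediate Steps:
Y(K, L) = 1 + K + L
w = I*√6 (w = √(-6) = I*√6 ≈ 2.4495*I)
N(M) = -M² (N(M) = (1 + 2 - 4)*M² = -M²)
u*(-4*N(w)) = -(-31320)*(-(I*√6)²) = -(-31320)*(-1*(-6)) = -(-31320)*6 = -7830*(-24) = 187920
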